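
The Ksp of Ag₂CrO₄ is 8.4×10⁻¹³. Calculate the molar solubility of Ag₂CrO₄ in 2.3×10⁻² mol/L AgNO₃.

Ag₂CrO₄(s) ⇌ 2 Ag⁺(aq) + CrO₄²⁻(aq)
With Ag⁺ already at 2.3×10⁻² mol/L and s small, take [Ag⁺] ≈ 2.3×10⁻² mol/L and [CrO₄²⁻] = s.
Ksp = [Ag⁺]^2[CrO₄²⁻] = (2.3×10⁻²)^2s
s = 8.4×10⁻¹³ / (2.3×10⁻²)^2 = 1.6×10⁻⁹
s = 1.6×10⁻⁹ mol/L

1.6×10⁻⁹ M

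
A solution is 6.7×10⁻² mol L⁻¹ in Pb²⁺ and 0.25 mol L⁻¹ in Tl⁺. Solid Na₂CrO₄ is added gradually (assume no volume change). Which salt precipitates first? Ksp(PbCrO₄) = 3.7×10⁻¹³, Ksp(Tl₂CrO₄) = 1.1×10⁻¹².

PbCrO₄

Precipitation begins when Q = Ksp.
For PbCrO₄: [CrO₄²⁻] = (Ksp/[Pb²⁺]) = 5.5×10⁻¹² mol L⁻¹
For Tl₂CrO₄: [CrO₄²⁻] = (Ksp/[Tl⁺]^2) = 1.8×10⁻¹¹ mol L⁻¹
Since PbCrO₄ needs less CrO₄²⁻ to reach saturation, it precipitates first.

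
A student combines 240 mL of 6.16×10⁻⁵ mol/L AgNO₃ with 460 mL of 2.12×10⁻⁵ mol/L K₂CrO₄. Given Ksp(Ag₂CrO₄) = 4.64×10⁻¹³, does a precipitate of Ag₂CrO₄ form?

The combined volume is 700 mL.
[Ag⁺] = (6.16×10⁻⁵)(240)/700 = 2.11×10⁻⁵ mol/L
[CrO₄²⁻] = (2.12×10⁻⁵)(460)/700 = 1.39×10⁻⁵ mol/L
Q = [Ag⁺]^2[CrO₄²⁻] = 6.21×10⁻¹⁵
Q = 6.21×10⁻¹⁵ < Ksp = 4.64×10⁻¹³, so the solution is unsaturated and no precipitate forms.

No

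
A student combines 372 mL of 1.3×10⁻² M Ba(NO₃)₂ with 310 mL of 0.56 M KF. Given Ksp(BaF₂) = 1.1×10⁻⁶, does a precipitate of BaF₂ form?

Yes

The combined volume is 682 mL.
[Ba²⁺] = (1.3×10⁻²)(372)/682 = 7.1×10⁻³ M
[F⁻] = (0.56)(310)/682 = 0.25 M
Q = [Ba²⁺][F⁻]^2 = 4.6×10⁻⁴
Because Q > Ksp (4.6×10⁻⁴ vs 1.1×10⁻⁶), a precipitate of BaF₂ forms.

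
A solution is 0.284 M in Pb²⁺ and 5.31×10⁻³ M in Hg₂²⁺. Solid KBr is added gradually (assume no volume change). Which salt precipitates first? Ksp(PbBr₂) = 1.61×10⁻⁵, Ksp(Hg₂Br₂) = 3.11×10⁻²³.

Hg₂Br₂

A salt starts to precipitate once the ion product Q reaches its Ksp.
For PbBr₂: [Br⁻] = (Ksp/[Pb²⁺])^(1/2) = 7.53×10⁻³ M
For Hg₂Br₂: [Br⁻] = (Ksp/[Hg₂²⁺])^(1/2) = 7.65×10⁻¹¹ M
Hg₂Br₂ requires the lower [Br⁻], so it precipitates first.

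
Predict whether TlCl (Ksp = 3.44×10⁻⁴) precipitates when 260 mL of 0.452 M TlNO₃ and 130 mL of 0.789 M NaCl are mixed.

Yes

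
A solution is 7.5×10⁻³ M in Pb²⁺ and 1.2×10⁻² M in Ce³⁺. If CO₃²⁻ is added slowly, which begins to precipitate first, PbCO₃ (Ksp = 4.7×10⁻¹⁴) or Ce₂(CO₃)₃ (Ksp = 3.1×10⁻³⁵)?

The threshold for precipitation is Q = Ksp.
For PbCO₃: [CO₃²⁻] = (Ksp/[Pb²⁺]) = 6.3×10⁻¹² M
For Ce₂(CO₃)₃: [CO₃²⁻] = (Ksp/[Ce³⁺]^2)^(1/3) = 6.0×10⁻¹¹ M
Since PbCO₃ needs less CO₃²⁻ to reach saturation, it precipitates first.

PbCO₃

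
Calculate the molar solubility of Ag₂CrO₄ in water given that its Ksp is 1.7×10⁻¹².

7.5×10⁻⁵ M

Ag₂CrO₄(s) ⇌ 2 Ag⁺(aq) + CrO₄²⁻(aq)
With molar solubility s: [Ag⁺] = 2s, [CrO₄²⁻] = s.
Ksp = [Ag⁺]^2[CrO₄²⁻] = (2s)^2 · s = 4s^3
4s^3 = 1.7×10⁻¹²  ⇒  s^3 = 4.3×10⁻¹³
Taking the 3rd root, s = 7.5×10⁻⁵ mol L⁻¹.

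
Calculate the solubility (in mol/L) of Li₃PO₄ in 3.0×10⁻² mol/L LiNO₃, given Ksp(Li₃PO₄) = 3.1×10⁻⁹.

Li₃PO₄(s) ⇌ 3 Li⁺(aq) + PO₄³⁻(aq)
Li⁺ is already present at 3.0×10⁻² mol/L. If s mol/L of Li₃PO₄ dissolves, [PO₄³⁻] = s while [Li⁺] ≈ 3.0×10⁻² mol/L.
Ksp = [Li⁺]^3[PO₄³⁻] = (3.0×10⁻²)^3s
s = 3.1×10⁻⁹ / (3.0×10⁻²)^3 = 1.1×10⁻⁴
s = 1.1×10⁻⁴ mol/L

1.1×10⁻⁴ M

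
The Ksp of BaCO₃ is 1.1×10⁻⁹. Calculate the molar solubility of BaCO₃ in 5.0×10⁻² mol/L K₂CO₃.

BaCO₃(s) ⇌ Ba²⁺(aq) + CO₃²⁻(aq)
CO₃²⁻ is already present at 5.0×10⁻² mol/L. If s mol/L of BaCO₃ dissolves, [Ba²⁺] = s while [CO₃²⁻] ≈ 5.0×10⁻² mol/L.
Ksp = [Ba²⁺][CO₃²⁻] = s(5.0×10⁻²)
s = 1.1×10⁻⁹ / (5.0×10⁻²) = 2.2×10⁻⁸
s = 2.2×10⁻⁸ mol/L

2.2×10⁻⁸ M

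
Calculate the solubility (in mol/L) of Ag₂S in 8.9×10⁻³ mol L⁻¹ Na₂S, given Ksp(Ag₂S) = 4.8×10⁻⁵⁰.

1.2×10⁻²⁴ M

Ag₂S(s) ⇌ 2 Ag⁺(aq) + S²⁻(aq)
S²⁻ is already present at 8.9×10⁻³ mol L⁻¹. If s mol/L of Ag₂S dissolves, [Ag⁺] = 2s while [S²⁻] ≈ 8.9×10⁻³ mol L⁻¹.
Ksp = [Ag⁺]^2[S²⁻] = (2s)^2(8.9×10⁻³)
(2s)^2 = 4.8×10⁻⁵⁰ / (8.9×10⁻³) = 5.4×10⁻⁴⁸
s = 1.2×10⁻²⁴ mol L⁻¹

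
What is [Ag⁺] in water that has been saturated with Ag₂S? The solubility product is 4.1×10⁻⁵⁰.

4.3×10⁻¹⁷ M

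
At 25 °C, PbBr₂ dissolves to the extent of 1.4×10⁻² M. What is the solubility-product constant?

PbBr₂(s) ⇌ Pb²⁺(aq) + 2 Br⁻(aq)
If s mol/L of PbBr₂ dissolves, [Pb²⁺] = s and [Br⁻] = 2s.
Ksp = [Pb²⁺][Br⁻]^2 = s · (2s)^2 = 4s^3
Ksp = 4 × (1.4×10⁻²)^3 = 1.1×10⁻⁵

Ksp = 1.1×10⁻⁵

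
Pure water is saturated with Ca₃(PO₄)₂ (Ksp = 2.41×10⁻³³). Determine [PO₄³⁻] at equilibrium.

Ca₃(PO₄)₂(s) ⇌ 3 Ca²⁺(aq) + 2 PO₄³⁻(aq)
For each mole of Ca₃(PO₄)₂ that dissolves per liter, [Ca²⁺] = 3s and [PO₄³⁻] = 2s; let s denote this solubility.
Ksp = [Ca²⁺]^3[PO₄³⁻]^2 = (3s)^3 · (2s)^2 = 108s^5 = 2.41×10⁻³³
s = 1.17×10⁻⁷ mol L⁻¹
[PO₄³⁻] = 2s = 2.35×10⁻⁷ mol L⁻¹

2.35×10⁻⁷ M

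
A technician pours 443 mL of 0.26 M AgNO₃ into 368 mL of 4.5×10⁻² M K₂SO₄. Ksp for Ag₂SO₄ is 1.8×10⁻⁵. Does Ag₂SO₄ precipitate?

Total volume after mixing = 443 + 368 = 811 mL.
[Ag⁺] = (0.26)(443)/811 = 0.14 M
[SO₄²⁻] = (4.5×10⁻²)(368)/811 = 2.0×10⁻² M
Q = [Ag⁺]^2[SO₄²⁻] = 4.1×10⁻⁴
Because Q > Ksp (4.1×10⁻⁴ vs 1.8×10⁻⁵), a precipitate of Ag₂SO₄ forms.

Yes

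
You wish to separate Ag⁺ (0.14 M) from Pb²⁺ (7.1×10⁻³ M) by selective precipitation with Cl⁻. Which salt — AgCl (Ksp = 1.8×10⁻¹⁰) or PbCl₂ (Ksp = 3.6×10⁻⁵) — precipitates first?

The threshold for precipitation is Q = Ksp.
For AgCl: [Cl⁻] = (Ksp/[Ag⁺]) = 1.3×10⁻⁹ M
For PbCl₂: [Cl⁻] = (Ksp/[Pb²⁺])^(1/2) = 7.1×10⁻² M
The smaller threshold [Cl⁻] is reached first, so AgCl precipitates first.

AgCl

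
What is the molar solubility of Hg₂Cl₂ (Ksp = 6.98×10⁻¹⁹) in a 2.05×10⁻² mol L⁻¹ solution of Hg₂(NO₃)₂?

Hg₂Cl₂(s) ⇌ Hg₂²⁺(aq) + 2 Cl⁻(aq)
The solution already contains Hg₂²⁺ at 2.05×10⁻² mol L⁻¹. Let s be the molar solubility of Hg₂Cl₂.
[Hg₂²⁺] ≈ 2.05×10⁻² mol L⁻¹ (common ion dominates); [Cl⁻] = 2s.
Ksp = [Hg₂²⁺][Cl⁻]^2 = (2.05×10⁻²)(2s)^2
(2s)^2 = 6.98×10⁻¹⁹ / (2.05×10⁻²) = 3.40×10⁻¹⁷
s = 2.92×10⁻⁹ mol L⁻¹

2.92×10⁻⁹ M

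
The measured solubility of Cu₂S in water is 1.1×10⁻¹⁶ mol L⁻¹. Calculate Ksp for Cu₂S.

Cu₂S(s) ⇌ 2 Cu⁺(aq) + S²⁻(aq)
Call the molar solubility s, so that [Cu⁺] = 2s and [S²⁻] = s.
Ksp = [Cu⁺]^2[S²⁻] = (2s)^2 · s = 4s^3
Ksp = 4 × (1.1×10⁻¹⁶)^3 = 5.3×10⁻⁴⁸

Ksp = 5.3×10⁻⁴⁸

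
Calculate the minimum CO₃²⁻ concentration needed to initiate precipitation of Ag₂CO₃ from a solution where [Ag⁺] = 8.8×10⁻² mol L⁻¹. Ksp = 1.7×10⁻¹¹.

2.2×10⁻⁹ M

Precipitation begins when Q = Ksp.
Ag₂CO₃(s) ⇌ 2 Ag⁺(aq) + CO₃²⁻(aq)
Ksp = [Ag⁺]^2[CO₃²⁻] = [CO₃²⁻](8.8×10⁻²)^2
[CO₃²⁻] = 1.7×10⁻¹¹ / (8.8×10⁻²)^2 = 2.2×10⁻⁹
[CO₃²⁻] = 2.2×10⁻⁹ mol L⁻¹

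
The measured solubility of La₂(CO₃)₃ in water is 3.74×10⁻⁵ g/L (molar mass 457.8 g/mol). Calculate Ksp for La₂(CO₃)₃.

s = (3.74×10⁻⁵ g L⁻¹)/(457.8 g mol⁻¹) = 8.1695×10⁻⁸ M
La₂(CO₃)₃(s) ⇌ 2 La³⁺(aq) + 3 CO₃²⁻(aq)
Let s be the molar solubility. Then [La³⁺] = 2s and [CO₃²⁻] = 3s.
Ksp = [La³⁺]^2[CO₃²⁻]^3 = (2s)^2 · (3s)^3 = 108s^5
Ksp = 108 × (8.1695×10⁻⁸)^5 = 3.93×10⁻³⁴

Ksp = 3.93×10⁻³⁴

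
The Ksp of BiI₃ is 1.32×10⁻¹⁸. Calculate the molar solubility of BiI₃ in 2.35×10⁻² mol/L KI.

BiI₃(s) ⇌ Bi³⁺(aq) + 3 I⁻(aq)
The solution already contains I⁻ at 2.35×10⁻² mol/L. Let s be the molar solubility of BiI₃.
[I⁻] ≈ 2.35×10⁻² mol/L (common ion dominates); [Bi³⁺] = s.
Ksp = [Bi³⁺][I⁻]^3 = s(2.35×10⁻²)^3
s = 1.32×10⁻¹⁸ / (2.35×10⁻²)^3 = 1.02×10⁻¹³
s = 1.02×10⁻¹³ mol/L

1.02×10⁻¹³ M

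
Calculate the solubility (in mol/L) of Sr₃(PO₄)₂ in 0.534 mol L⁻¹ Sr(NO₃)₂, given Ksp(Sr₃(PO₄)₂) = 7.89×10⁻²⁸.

Sr₃(PO₄)₂(s) ⇌ 3 Sr²⁺(aq) + 2 PO₄³⁻(aq)
Let s be the solubility of Sr₃(PO₄)₂ here. The common ion gives [Sr²⁺] ≈ 0.534 mol L⁻¹, and [PO₄³⁻] = 2s.
Ksp = [Sr²⁺]^3[PO₄³⁻]^2 = (0.534)^3(2s)^2
(2s)^2 = 7.89×10⁻²⁸ / (0.534)^3 = 5.18×10⁻²⁷
s = 3.60×10⁻¹⁴ mol L⁻¹

3.60×10⁻¹⁴ M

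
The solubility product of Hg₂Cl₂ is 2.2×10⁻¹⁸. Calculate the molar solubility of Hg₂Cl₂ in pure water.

Hg₂Cl₂(s) ⇌ Hg₂²⁺(aq) + 2 Cl⁻(aq)
With molar solubility s: [Hg₂²⁺] = s, [Cl⁻] = 2s.
Ksp = [Hg₂²⁺][Cl⁻]^2 = s · (2s)^2 = 4s^3
4s^3 = 2.2×10⁻¹⁸  ⇒  s^3 = 5.5×10⁻¹⁹
s = (5.5×10⁻¹⁹)^(1/3) = 8.2×10⁻⁷ M

8.2×10⁻⁷ M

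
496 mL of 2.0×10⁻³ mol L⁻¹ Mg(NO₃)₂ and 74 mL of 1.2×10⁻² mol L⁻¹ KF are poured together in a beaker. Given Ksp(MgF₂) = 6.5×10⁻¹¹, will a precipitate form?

Yes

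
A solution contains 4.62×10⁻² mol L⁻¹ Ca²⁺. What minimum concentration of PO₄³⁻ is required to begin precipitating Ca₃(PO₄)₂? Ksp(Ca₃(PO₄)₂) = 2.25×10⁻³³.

4.78×10⁻¹⁵ M

Each salt precipitates once Q = Ksp for that salt.
Ca₃(PO₄)₂(s) ⇌ 3 Ca²⁺(aq) + 2 PO₄³⁻(aq)
Ksp = [Ca²⁺]^3[PO₄³⁻]^2 = [PO₄³⁻]^2(4.62×10⁻²)^3
[PO₄³⁻]^2 = 2.25×10⁻³³ / (4.62×10⁻²)^3 = 2.28×10⁻²⁹
[PO₄³⁻] = 4.78×10⁻¹⁵ mol L⁻¹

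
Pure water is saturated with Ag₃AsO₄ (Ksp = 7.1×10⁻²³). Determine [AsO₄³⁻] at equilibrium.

Ag₃AsO₄(s) ⇌ 3 Ag⁺(aq) + AsO₄³⁻(aq)
Call the molar solubility s, so that [Ag⁺] = 3s and [AsO₄³⁻] = s.
Ksp = [Ag⁺]^3[AsO₄³⁻] = (3s)^3 · s = 27s^4 = 7.1×10⁻²³
s = 1.3×10⁻⁶ mol/L
[AsO₄³⁻] = s = 1.3×10⁻⁶ mol/L

1.3×10⁻⁶ M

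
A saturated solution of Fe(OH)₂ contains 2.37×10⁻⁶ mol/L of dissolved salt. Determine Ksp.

Fe(OH)₂(s) ⇌ Fe²⁺(aq) + 2 OH⁻(aq)
With molar solubility s: [Fe²⁺] = s, [OH⁻] = 2s.
Ksp = [Fe²⁺][OH⁻]^2 = s · (2s)^2 = 4s^3
Ksp = 4 × (2.37×10⁻⁶)^3 = 5.32×10⁻¹⁷

Ksp = 5.32×10⁻¹⁷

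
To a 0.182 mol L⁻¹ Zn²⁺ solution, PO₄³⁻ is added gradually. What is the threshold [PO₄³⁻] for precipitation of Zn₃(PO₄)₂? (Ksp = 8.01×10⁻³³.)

1.15×10⁻¹⁵ M

A salt starts to precipitate once the ion product Q reaches its Ksp.
Zn₃(PO₄)₂(s) ⇌ 3 Zn²⁺(aq) + 2 PO₄³⁻(aq)
Ksp = [Zn²⁺]^3[PO₄³⁻]^2 = [PO₄³⁻]^2(0.182)^3
[PO₄³⁻]^2 = 8.01×10⁻³³ / (0.182)^3 = 1.33×10⁻³⁰
[PO₄³⁻] = 1.15×10⁻¹⁵ mol L⁻¹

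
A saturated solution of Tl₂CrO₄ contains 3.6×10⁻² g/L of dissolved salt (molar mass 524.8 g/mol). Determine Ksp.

Ksp = 1.3×10⁻¹²

s = (3.6×10⁻² g L⁻¹)/(524.8 g mol⁻¹) = 6.860×10⁻⁵ M
Tl₂CrO₄(s) ⇌ 2 Tl⁺(aq) + CrO₄²⁻(aq)
With molar solubility s: [Tl⁺] = 2s, [CrO₄²⁻] = s.
Ksp = [Tl⁺]^2[CrO₄²⁻] = (2s)^2 · s = 4s^3
Ksp = 4 × (6.860×10⁻⁵)^3 = 1.3×10⁻¹²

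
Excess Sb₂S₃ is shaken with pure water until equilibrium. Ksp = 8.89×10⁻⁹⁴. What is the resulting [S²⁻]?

2.89×10⁻¹⁹ M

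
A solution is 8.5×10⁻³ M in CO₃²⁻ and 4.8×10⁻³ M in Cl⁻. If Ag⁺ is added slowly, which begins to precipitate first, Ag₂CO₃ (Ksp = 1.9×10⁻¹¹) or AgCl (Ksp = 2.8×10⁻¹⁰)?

AgCl

Precipitation begins when Q = Ksp.
For Ag₂CO₃: [Ag⁺] = (Ksp/[CO₃²⁻])^(1/2) = 4.7×10⁻⁵ M
For AgCl: [Ag⁺] = (Ksp/[Cl⁻]) = 5.8×10⁻⁸ M
Since AgCl needs less Ag⁺ to reach saturation, it precipitates first.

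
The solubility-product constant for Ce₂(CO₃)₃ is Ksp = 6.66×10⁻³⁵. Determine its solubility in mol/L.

Ce₂(CO₃)₃(s) ⇌ 2 Ce³⁺(aq) + 3 CO₃²⁻(aq)
Let s be the molar solubility. Then [Ce³⁺] = 2s and [CO₃²⁻] = 3s.
Ksp = [Ce³⁺]^2[CO₃²⁻]^3 = (2s)^2 · (3s)^3 = 108s^5
108s^5 = 6.66×10⁻³⁵  ⇒  s^5 = 6.17×10⁻³⁷
s = (6.17×10⁻³⁷)^(1/5) = 5.73×10⁻⁸ mol/L

5.73×10⁻⁸ M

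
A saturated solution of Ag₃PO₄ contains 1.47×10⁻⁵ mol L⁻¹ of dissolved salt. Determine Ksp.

Ag₃PO₄(s) ⇌ 3 Ag⁺(aq) + PO₄³⁻(aq)
Call the molar solubility s, so that [Ag⁺] = 3s and [PO₄³⁻] = s.
Ksp = [Ag⁺]^3[PO₄³⁻] = (3s)^3 · s = 27s^4
Ksp = 27 × (1.47×10⁻⁵)^4 = 1.26×10⁻¹⁸

Ksp = 1.26×10⁻¹⁸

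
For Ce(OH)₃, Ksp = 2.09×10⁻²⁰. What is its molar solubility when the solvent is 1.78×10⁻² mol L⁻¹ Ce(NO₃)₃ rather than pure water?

Ce(OH)₃(s) ⇌ Ce³⁺(aq) + 3 OH⁻(aq)
The solution already contains Ce³⁺ at 1.78×10⁻² mol L⁻¹. Let s be the molar solubility of Ce(OH)₃.
[Ce³⁺] ≈ 1.78×10⁻² mol L⁻¹ (common ion dominates); [OH⁻] = 3s.
Ksp = [Ce³⁺][OH⁻]^3 = (1.78×10⁻²)(3s)^3
(3s)^3 = 2.09×10⁻²⁰ / (1.78×10⁻²) = 1.17×10⁻¹⁸
s = 3.52×10⁻⁷ mol L⁻¹

3.52×10⁻⁷ M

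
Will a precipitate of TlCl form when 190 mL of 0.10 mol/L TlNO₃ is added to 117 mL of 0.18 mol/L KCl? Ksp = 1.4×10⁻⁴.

Yes

After mixing, V = 190 mL + 117 mL = 307 mL.
[Tl⁺] = (0.10)(190)/307 = 6.2×10⁻² mol/L
[Cl⁻] = (0.18)(117)/307 = 6.9×10⁻² mol/L
Q = [Tl⁺][Cl⁻] = 4.2×10⁻³
Because Q > Ksp (4.2×10⁻³ vs 1.4×10⁻⁴), a precipitate of TlCl forms.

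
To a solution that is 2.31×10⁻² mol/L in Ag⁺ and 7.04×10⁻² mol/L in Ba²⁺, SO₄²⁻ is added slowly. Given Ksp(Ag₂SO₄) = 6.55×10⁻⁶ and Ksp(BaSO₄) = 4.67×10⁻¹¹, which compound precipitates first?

BaSO₄

A salt starts to precipitate once the ion product Q reaches its Ksp.
For Ag₂SO₄: [SO₄²⁻] = (Ksp/[Ag⁺]^2) = 1.23×10⁻² mol/L
For BaSO₄: [SO₄²⁻] = (Ksp/[Ba²⁺]) = 6.63×10⁻¹⁰ mol/L
BaSO₄ requires the lower [SO₄²⁻], so it precipitates first.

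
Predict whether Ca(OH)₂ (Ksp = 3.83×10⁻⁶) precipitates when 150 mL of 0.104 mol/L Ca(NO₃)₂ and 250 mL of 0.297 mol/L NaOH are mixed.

After mixing, V = 150 mL + 250 mL = 400 mL.
[Ca²⁺] = (0.104)(150)/400 = 3.90×10⁻² mol/L
[OH⁻] = (0.297)(250)/400 = 0.186 mol/L
Q = [Ca²⁺][OH⁻]^2 = 1.34×10⁻³
Because Q > Ksp (1.34×10⁻³ vs 3.83×10⁻⁶), a precipitate of Ca(OH)₂ forms.

Yes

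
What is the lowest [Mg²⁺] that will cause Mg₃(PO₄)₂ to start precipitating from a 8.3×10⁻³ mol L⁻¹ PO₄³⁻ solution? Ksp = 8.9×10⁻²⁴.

The threshold for precipitation is Q = Ksp.
Mg₃(PO₄)₂(s) ⇌ 3 Mg²⁺(aq) + 2 PO₄³⁻(aq)
Ksp = [Mg²⁺]^3[PO₄³⁻]^2 = [Mg²⁺]^3(8.3×10⁻³)^2
[Mg²⁺]^3 = 8.9×10⁻²⁴ / (8.3×10⁻³)^2 = 1.3×10⁻¹⁹
[Mg²⁺] = 5.1×10⁻⁷ mol L⁻¹

5.1×10⁻⁷ M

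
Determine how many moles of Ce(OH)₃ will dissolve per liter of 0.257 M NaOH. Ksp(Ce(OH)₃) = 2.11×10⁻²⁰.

1.24×10⁻¹⁸ M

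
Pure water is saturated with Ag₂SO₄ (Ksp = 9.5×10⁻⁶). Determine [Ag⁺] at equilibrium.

Ag₂SO₄(s) ⇌ 2 Ag⁺(aq) + SO₄²⁻(aq)
Let s be the molar solubility. Then [Ag⁺] = 2s and [SO₄²⁻] = s.
Ksp = [Ag⁺]^2[SO₄²⁻] = (2s)^2 · s = 4s^3 = 9.5×10⁻⁶
s = 1.3×10⁻² M
[Ag⁺] = 2s = 2.7×10⁻² M

2.7×10⁻² M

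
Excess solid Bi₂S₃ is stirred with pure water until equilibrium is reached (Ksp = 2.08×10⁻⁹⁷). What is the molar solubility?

Bi₂S₃(s) ⇌ 2 Bi³⁺(aq) + 3 S²⁻(aq)
If s mol/L of Bi₂S₃ dissolves, [Bi³⁺] = 2s and [S²⁻] = 3s.
Ksp = [Bi³⁺]^2[S²⁻]^3 = (2s)^2 · (3s)^3 = 108s^5
108s^5 = 2.08×10⁻⁹⁷  ⇒  s^5 = 1.93×10⁻⁹⁹
s = 1.81×10⁻²⁰ M

1.81×10⁻²⁰ M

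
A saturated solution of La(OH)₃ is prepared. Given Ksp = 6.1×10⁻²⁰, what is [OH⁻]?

2.1×10⁻⁵ M

La(OH)₃(s) ⇌ La³⁺(aq) + 3 OH⁻(aq)
Let s be the molar solubility. Then [La³⁺] = s and [OH⁻] = 3s.
Ksp = [La³⁺][OH⁻]^3 = s · (3s)^3 = 27s^4 = 6.1×10⁻²⁰
s = 6.9×10⁻⁶ mol/L
[OH⁻] = 3s = 2.1×10⁻⁵ mol/L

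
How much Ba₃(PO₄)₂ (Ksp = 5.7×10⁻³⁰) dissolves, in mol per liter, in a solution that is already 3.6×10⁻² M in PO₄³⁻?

Ba₃(PO₄)₂(s) ⇌ 3 Ba²⁺(aq) + 2 PO₄³⁻(aq)
PO₄³⁻ is already present at 3.6×10⁻² M. If s mol/L of Ba₃(PO₄)₂ dissolves, [Ba²⁺] = 3s while [PO₄³⁻] ≈ 3.6×10⁻² M.
Ksp = [Ba²⁺]^3[PO₄³⁻]^2 = (3s)^3(3.6×10⁻²)^2
(3s)^3 = 5.7×10⁻³⁰ / (3.6×10⁻²)^2 = 4.4×10⁻²⁷
s = 5.5×10⁻¹⁰ M

5.5×10⁻¹⁰ M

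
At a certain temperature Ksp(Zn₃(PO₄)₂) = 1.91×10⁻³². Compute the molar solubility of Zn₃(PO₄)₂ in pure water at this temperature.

1.78×10⁻⁷ M

Zn₃(PO₄)₂(s) ⇌ 3 Zn²⁺(aq) + 2 PO₄³⁻(aq)
With molar solubility s: [Zn²⁺] = 3s, [PO₄³⁻] = 2s.
Ksp = [Zn²⁺]^3[PO₄³⁻]^2 = (3s)^3 · (2s)^2 = 108s^5
108s^5 = 1.91×10⁻³²  ⇒  s^5 = 1.77×10⁻³⁴
s = 1.78×10⁻⁷ mol L⁻¹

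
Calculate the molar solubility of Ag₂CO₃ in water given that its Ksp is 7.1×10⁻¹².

Ag₂CO₃(s) ⇌ 2 Ag⁺(aq) + CO₃²⁻(aq)
With molar solubility s: [Ag⁺] = 2s, [CO₃²⁻] = s.
Ksp = [Ag⁺]^2[CO₃²⁻] = (2s)^2 · s = 4s^3
4s^3 = 7.1×10⁻¹²  ⇒  s^3 = 1.8×10⁻¹²
s = (1.8×10⁻¹²)^(1/3) = 1.2×10⁻⁴ mol/L

1.2×10⁻⁴ M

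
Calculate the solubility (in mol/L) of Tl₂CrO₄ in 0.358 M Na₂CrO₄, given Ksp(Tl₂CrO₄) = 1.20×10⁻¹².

9.15×10⁻⁷ M

Tl₂CrO₄(s) ⇌ 2 Tl⁺(aq) + CrO₄²⁻(aq)
The solution already contains CrO₄²⁻ at 0.358 M. Let s be the molar solubility of Tl₂CrO₄.
[CrO₄²⁻] ≈ 0.358 M (common ion dominates); [Tl⁺] = 2s.
Ksp = [Tl⁺]^2[CrO₄²⁻] = (2s)^2(0.358)
(2s)^2 = 1.20×10⁻¹² / (0.358) = 3.35×10⁻¹²
s = 9.15×10⁻⁷ M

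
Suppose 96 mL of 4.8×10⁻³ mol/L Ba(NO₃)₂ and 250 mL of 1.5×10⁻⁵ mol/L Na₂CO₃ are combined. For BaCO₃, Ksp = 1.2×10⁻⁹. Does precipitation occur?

Yes

Total volume after mixing = 96 + 250 = 346 mL.
[Ba²⁺] = (4.8×10⁻³)(96)/346 = 1.3×10⁻³ mol/L
[CO₃²⁻] = (1.5×10⁻⁵)(250)/346 = 1.1×10⁻⁵ mol/L
Q = [Ba²⁺][CO₃²⁻] = 1.4×10⁻⁸
Q = 1.4×10⁻⁸ > Ksp = 1.2×10⁻⁹, so the solution is supersaturated and BaCO₃ precipitates.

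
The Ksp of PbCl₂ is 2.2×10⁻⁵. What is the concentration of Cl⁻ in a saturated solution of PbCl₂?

3.5×10⁻² M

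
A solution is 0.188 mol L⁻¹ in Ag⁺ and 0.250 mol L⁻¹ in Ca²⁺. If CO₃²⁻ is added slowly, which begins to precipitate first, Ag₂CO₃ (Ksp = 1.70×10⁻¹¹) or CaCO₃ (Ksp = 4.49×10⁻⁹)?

Each salt precipitates once Q = Ksp for that salt.
For Ag₂CO₃: [CO₃²⁻] = (Ksp/[Ag⁺]^2) = 4.81×10⁻¹⁰ mol L⁻¹
For CaCO₃: [CO₃²⁻] = (Ksp/[Ca²⁺]) = 1.80×10⁻⁸ mol L⁻¹
The smaller threshold [CO₃²⁻] is reached first, so Ag₂CO₃ precipitates first.

Ag₂CO₃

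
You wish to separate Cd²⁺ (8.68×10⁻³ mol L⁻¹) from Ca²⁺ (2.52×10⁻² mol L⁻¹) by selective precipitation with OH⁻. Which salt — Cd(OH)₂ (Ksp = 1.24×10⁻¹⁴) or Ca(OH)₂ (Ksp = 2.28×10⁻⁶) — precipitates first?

Each salt precipitates once Q = Ksp for that salt.
For Cd(OH)₂: [OH⁻] = (Ksp/[Cd²⁺])^(1/2) = 1.20×10⁻⁶ mol L⁻¹
For Ca(OH)₂: [OH⁻] = (Ksp/[Ca²⁺])^(1/2) = 9.51×10⁻³ mol L⁻¹
The smaller threshold [OH⁻] is reached first, so Cd(OH)₂ precipitates first.

Cd(OH)₂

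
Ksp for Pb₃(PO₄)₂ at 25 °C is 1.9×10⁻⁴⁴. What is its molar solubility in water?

Pb₃(PO₄)₂(s) ⇌ 3 Pb²⁺(aq) + 2 PO₄³⁻(aq)
Call the molar solubility s, so that [Pb²⁺] = 3s and [PO₄³⁻] = 2s.
Ksp = [Pb²⁺]^3[PO₄³⁻]^2 = (3s)^3 · (2s)^2 = 108s^5
108s^5 = 1.9×10⁻⁴⁴  ⇒  s^5 = 1.8×10⁻⁴⁶
s = (1.8×10⁻⁴⁶)^(1/5) = 7.1×10⁻¹⁰ M

7.1×10⁻¹⁰ M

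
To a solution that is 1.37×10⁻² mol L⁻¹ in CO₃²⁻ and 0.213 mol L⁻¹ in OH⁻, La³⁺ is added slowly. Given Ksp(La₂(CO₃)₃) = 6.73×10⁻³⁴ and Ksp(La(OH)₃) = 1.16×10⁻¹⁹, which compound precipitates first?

La(OH)₃

Precipitation of each salt begins when its ion product equals Ksp.
For La₂(CO₃)₃: [La³⁺] = (Ksp/[CO₃²⁻]^3)^(1/2) = 1.62×10⁻¹⁴ mol L⁻¹
For La(OH)₃: [La³⁺] = (Ksp/[OH⁻]^3) = 1.20×10⁻¹⁷ mol L⁻¹
La(OH)₃ requires the lower [La³⁺], so it precipitates first.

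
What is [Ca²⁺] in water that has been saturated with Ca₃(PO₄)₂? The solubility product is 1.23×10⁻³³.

Ca₃(PO₄)₂(s) ⇌ 3 Ca²⁺(aq) + 2 PO₄³⁻(aq)
With molar solubility s: [Ca²⁺] = 3s, [PO₄³⁻] = 2s.
Ksp = [Ca²⁺]^3[PO₄³⁻]^2 = (3s)^3 · (2s)^2 = 108s^5 = 1.23×10⁻³³
s = 1.03×10⁻⁷ M
[Ca²⁺] = 3s = 3.08×10⁻⁷ M

3.08×10⁻⁷ M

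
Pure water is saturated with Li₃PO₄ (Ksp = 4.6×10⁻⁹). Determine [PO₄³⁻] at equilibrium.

Li₃PO₄(s) ⇌ 3 Li⁺(aq) + PO₄³⁻(aq)
For each mole of Li₃PO₄ that dissolves per liter, [Li⁺] = 3s and [PO₄³⁻] = s; let s denote this solubility.
Ksp = [Li⁺]^3[PO₄³⁻] = (3s)^3 · s = 27s^4 = 4.6×10⁻⁹
s = 3.6×10⁻³ mol/L
[PO₄³⁻] = s = 3.6×10⁻³ mol/L

3.6×10⁻³ M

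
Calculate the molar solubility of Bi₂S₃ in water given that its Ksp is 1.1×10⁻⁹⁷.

1.6×10⁻²⁰ M

Bi₂S₃(s) ⇌ 2 Bi³⁺(aq) + 3 S²⁻(aq)
Call the molar solubility s, so that [Bi³⁺] = 2s and [S²⁻] = 3s.
Ksp = [Bi³⁺]^2[S²⁻]^3 = (2s)^2 · (3s)^3 = 108s^5
108s^5 = 1.1×10⁻⁹⁷  ⇒  s^5 = 1.0×10⁻⁹⁹
Taking the 5th root, s = 1.6×10⁻²⁰ mol L⁻¹.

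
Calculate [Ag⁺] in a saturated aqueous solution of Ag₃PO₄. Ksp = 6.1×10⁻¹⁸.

Ag₃PO₄(s) ⇌ 3 Ag⁺(aq) + PO₄³⁻(aq)
Let s be the molar solubility. Then [Ag⁺] = 3s and [PO₄³⁻] = s.
Ksp = [Ag⁺]^3[PO₄³⁻] = (3s)^3 · s = 27s^4 = 6.1×10⁻¹⁸
s = 2.2×10⁻⁵ M
[Ag⁺] = 3s = 6.5×10⁻⁵ M

6.5×10⁻⁵ M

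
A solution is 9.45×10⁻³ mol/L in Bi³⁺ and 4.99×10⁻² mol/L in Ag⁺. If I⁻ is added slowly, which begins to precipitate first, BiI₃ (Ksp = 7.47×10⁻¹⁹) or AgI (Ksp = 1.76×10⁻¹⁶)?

AgI

The threshold for precipitation is Q = Ksp.
For BiI₃: [I⁻] = (Ksp/[Bi³⁺])^(1/3) = 4.29×10⁻⁶ mol/L
For AgI: [I⁻] = (Ksp/[Ag⁺]) = 3.53×10⁻¹⁵ mol/L
Since AgI needs less I⁻ to reach saturation, it precipitates first.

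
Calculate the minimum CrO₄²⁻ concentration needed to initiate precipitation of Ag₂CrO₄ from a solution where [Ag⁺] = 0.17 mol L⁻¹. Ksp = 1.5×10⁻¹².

The threshold for precipitation is Q = Ksp.
Ag₂CrO₄(s) ⇌ 2 Ag⁺(aq) + CrO₄²⁻(aq)
Ksp = [Ag⁺]^2[CrO₄²⁻] = [CrO₄²⁻](0.17)^2
[CrO₄²⁻] = 1.5×10⁻¹² / (0.17)^2 = 5.2×10⁻¹¹
[CrO₄²⁻] = 5.2×10⁻¹¹ mol L⁻¹

5.2×10⁻¹¹ M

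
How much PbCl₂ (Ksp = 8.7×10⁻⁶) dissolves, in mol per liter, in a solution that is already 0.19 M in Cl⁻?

2.4×10⁻⁴ M

PbCl₂(s) ⇌ Pb²⁺(aq) + 2 Cl⁻(aq)
With Cl⁻ already at 0.19 M and s small, take [Cl⁻] ≈ 0.19 M and [Pb²⁺] = s.
Ksp = [Pb²⁺][Cl⁻]^2 = s(0.19)^2
s = 8.7×10⁻⁶ / (0.19)^2 = 2.4×10⁻⁴
s = 2.4×10⁻⁴ M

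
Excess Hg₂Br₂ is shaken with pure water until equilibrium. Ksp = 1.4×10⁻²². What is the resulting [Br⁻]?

Hg₂Br₂(s) ⇌ Hg₂²⁺(aq) + 2 Br⁻(aq)
Call the molar solubility s, so that [Hg₂²⁺] = s and [Br⁻] = 2s.
Ksp = [Hg₂²⁺][Br⁻]^2 = s · (2s)^2 = 4s^3 = 1.4×10⁻²²
s = 3.3×10⁻⁸ mol L⁻¹
[Br⁻] = 2s = 6.5×10⁻⁸ mol L⁻¹

6.5×10⁻⁸ M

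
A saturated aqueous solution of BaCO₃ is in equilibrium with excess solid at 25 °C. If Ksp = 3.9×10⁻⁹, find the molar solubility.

BaCO₃(s) ⇌ Ba²⁺(aq) + CO₃²⁻(aq)
If s mol/L of BaCO₃ dissolves, [Ba²⁺] = s and [CO₃²⁻] = s.
Ksp = [Ba²⁺][CO₃²⁻] = s · s = s^2
s^2 = 3.9×10⁻⁹
s = (3.9×10⁻⁹)^(1/2) = 6.2×10⁻⁵ mol L⁻¹

6.2×10⁻⁵ M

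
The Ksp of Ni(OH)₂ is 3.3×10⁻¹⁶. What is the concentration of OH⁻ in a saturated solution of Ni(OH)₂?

Ni(OH)₂(s) ⇌ Ni²⁺(aq) + 2 OH⁻(aq)
If s mol/L of Ni(OH)₂ dissolves, [Ni²⁺] = s and [OH⁻] = 2s.
Ksp = [Ni²⁺][OH⁻]^2 = s · (2s)^2 = 4s^3 = 3.3×10⁻¹⁶
s = 4.4×10⁻⁶ mol/L
[OH⁻] = 2s = 8.7×10⁻⁶ mol/L

8.7×10⁻⁶ M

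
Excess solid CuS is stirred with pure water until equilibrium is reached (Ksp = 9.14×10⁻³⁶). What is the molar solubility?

CuS(s) ⇌ Cu²⁺(aq) + S²⁻(aq)
Let s be the molar solubility. Then [Cu²⁺] = s and [S²⁻] = s.
Ksp = [Cu²⁺][S²⁻] = s · s = s^2
s^2 = 9.14×10⁻³⁶
Taking the 2nd root, s = 3.02×10⁻¹⁸ mol L⁻¹.

3.02×10⁻¹⁸ M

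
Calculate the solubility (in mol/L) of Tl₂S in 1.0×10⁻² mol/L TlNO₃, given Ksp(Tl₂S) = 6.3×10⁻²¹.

6.3×10⁻¹⁷ M

Tl₂S(s) ⇌ 2 Tl⁺(aq) + S²⁻(aq)
With Tl⁺ already at 1.0×10⁻² mol/L and s small, take [Tl⁺] ≈ 1.0×10⁻² mol/L and [S²⁻] = s.
Ksp = [Tl⁺]^2[S²⁻] = (1.0×10⁻²)^2s
s = 6.3×10⁻²¹ / (1.0×10⁻²)^2 = 6.3×10⁻¹⁷
s = 6.3×10⁻¹⁷ mol/L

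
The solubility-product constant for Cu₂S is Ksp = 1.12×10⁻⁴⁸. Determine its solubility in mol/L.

Cu₂S(s) ⇌ 2 Cu⁺(aq) + S²⁻(aq)
Let s be the molar solubility. Then [Cu⁺] = 2s and [S²⁻] = s.
Ksp = [Cu⁺]^2[S²⁻] = (2s)^2 · s = 4s^3
4s^3 = 1.12×10⁻⁴⁸  ⇒  s^3 = 2.80×10⁻⁴⁹
Taking the 3rd root, s = 6.54×10⁻¹⁷ mol/L.

6.54×10⁻¹⁷ M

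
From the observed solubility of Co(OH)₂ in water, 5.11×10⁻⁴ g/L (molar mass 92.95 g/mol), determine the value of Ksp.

Convert to molarity: s = 5.11×10⁻⁴ / 92.95 = 5.4976×10⁻⁶ mol/L
Co(OH)₂(s) ⇌ Co²⁺(aq) + 2 OH⁻(aq)
With molar solubility s: [Co²⁺] = s, [OH⁻] = 2s.
Ksp = [Co²⁺][OH⁻]^2 = s · (2s)^2 = 4s^3
Ksp = 4 × (5.4976×10⁻⁶)^3 = 6.65×10⁻¹⁶

Ksp = 6.65×10⁻¹⁶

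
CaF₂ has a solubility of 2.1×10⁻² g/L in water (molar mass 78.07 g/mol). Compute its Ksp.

Ksp = 7.8×10⁻¹¹

Molar solubility s = (2.1×10⁻² g/L) / (78.07 g/mol) = 2.690×10⁻⁴ mol/L
CaF₂(s) ⇌ Ca²⁺(aq) + 2 F⁻(aq)
With molar solubility s: [Ca²⁺] = s, [F⁻] = 2s.
Ksp = [Ca²⁺][F⁻]^2 = s · (2s)^2 = 4s^3
Ksp = 4 × (2.690×10⁻⁴)^3 = 7.8×10⁻¹¹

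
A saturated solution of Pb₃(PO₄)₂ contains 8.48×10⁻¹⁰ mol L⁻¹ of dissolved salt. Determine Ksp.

Ksp = 4.74×10⁻⁴⁴

Pb₃(PO₄)₂(s) ⇌ 3 Pb²⁺(aq) + 2 PO₄³⁻(aq)
With molar solubility s: [Pb²⁺] = 3s, [PO₄³⁻] = 2s.
Ksp = [Pb²⁺]^3[PO₄³⁻]^2 = (3s)^3 · (2s)^2 = 108s^5
Ksp = 108 × (8.48×10⁻¹⁰)^5 = 4.74×10⁻⁴⁴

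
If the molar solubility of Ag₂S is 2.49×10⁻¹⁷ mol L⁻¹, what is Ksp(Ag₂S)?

Ksp = 6.18×10⁻⁵⁰

Ag₂S(s) ⇌ 2 Ag⁺(aq) + S²⁻(aq)
Call the molar solubility s, so that [Ag⁺] = 2s and [S²⁻] = s.
Ksp = [Ag⁺]^2[S²⁻] = (2s)^2 · s = 4s^3
Ksp = 4 × (2.49×10⁻¹⁷)^3 = 6.18×10⁻⁵⁰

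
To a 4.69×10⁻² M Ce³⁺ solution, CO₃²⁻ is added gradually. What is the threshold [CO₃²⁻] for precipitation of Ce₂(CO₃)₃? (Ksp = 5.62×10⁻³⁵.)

2.95×10⁻¹¹ M

Precipitation begins when Q = Ksp.
Ce₂(CO₃)₃(s) ⇌ 2 Ce³⁺(aq) + 3 CO₃²⁻(aq)
Ksp = [Ce³⁺]^2[CO₃²⁻]^3 = [CO₃²⁻]^3(4.69×10⁻²)^2
[CO₃²⁻]^3 = 5.62×10⁻³⁵ / (4.69×10⁻²)^2 = 2.55×10⁻³²
[CO₃²⁻] = 2.95×10⁻¹¹ M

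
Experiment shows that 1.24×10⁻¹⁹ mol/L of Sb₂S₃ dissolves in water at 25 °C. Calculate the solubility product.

Ksp = 3.17×10⁻⁹³

Sb₂S₃(s) ⇌ 2 Sb³⁺(aq) + 3 S²⁻(aq)
Let s be the molar solubility. Then [Sb³⁺] = 2s and [S²⁻] = 3s.
Ksp = [Sb³⁺]^2[S²⁻]^3 = (2s)^2 · (3s)^3 = 108s^5
Ksp = 108 × (1.24×10⁻¹⁹)^5 = 3.17×10⁻⁹³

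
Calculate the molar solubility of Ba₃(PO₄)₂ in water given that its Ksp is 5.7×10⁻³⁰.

Ba₃(PO₄)₂(s) ⇌ 3 Ba²⁺(aq) + 2 PO₄³⁻(aq)
Let s be the molar solubility. Then [Ba²⁺] = 3s and [PO₄³⁻] = 2s.
Ksp = [Ba²⁺]^3[PO₄³⁻]^2 = (3s)^3 · (2s)^2 = 108s^5
108s^5 = 5.7×10⁻³⁰  ⇒  s^5 = 5.3×10⁻³²
s = (5.3×10⁻³²)^(1/5) = 5.6×10⁻⁷ M

5.6×10⁻⁷ M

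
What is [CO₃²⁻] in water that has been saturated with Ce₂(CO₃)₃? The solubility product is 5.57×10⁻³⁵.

1.66×10⁻⁷ M

Ce₂(CO₃)₃(s) ⇌ 2 Ce³⁺(aq) + 3 CO₃²⁻(aq)
Call the molar solubility s, so that [Ce³⁺] = 2s and [CO₃²⁻] = 3s.
Ksp = [Ce³⁺]^2[CO₃²⁻]^3 = (2s)^2 · (3s)^3 = 108s^5 = 5.57×10⁻³⁵
s = 5.53×10⁻⁸ M
[CO₃²⁻] = 3s = 1.66×10⁻⁷ M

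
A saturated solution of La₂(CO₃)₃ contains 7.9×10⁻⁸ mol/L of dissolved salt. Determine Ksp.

Ksp = 3.3×10⁻³⁴

La₂(CO₃)₃(s) ⇌ 2 La³⁺(aq) + 3 CO₃²⁻(aq)
If s mol/L of La₂(CO₃)₃ dissolves, [La³⁺] = 2s and [CO₃²⁻] = 3s.
Ksp = [La³⁺]^2[CO₃²⁻]^3 = (2s)^2 · (3s)^3 = 108s^5
Ksp = 108 × (7.9×10⁻⁸)^5 = 3.3×10⁻³⁴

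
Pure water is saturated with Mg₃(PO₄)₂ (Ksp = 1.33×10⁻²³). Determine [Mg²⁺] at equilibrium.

3.13×10⁻⁵ M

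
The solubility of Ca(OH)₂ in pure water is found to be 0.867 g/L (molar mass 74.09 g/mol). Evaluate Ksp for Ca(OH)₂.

Ksp = 6.41×10⁻⁶

Molar solubility s = (0.867 g/L) / (74.09 g/mol) = 1.1702×10⁻² mol/L
Ca(OH)₂(s) ⇌ Ca²⁺(aq) + 2 OH⁻(aq)
With molar solubility s: [Ca²⁺] = s, [OH⁻] = 2s.
Ksp = [Ca²⁺][OH⁻]^2 = s · (2s)^2 = 4s^3
Ksp = 4 × (1.1702×10⁻²)^3 = 6.41×10⁻⁶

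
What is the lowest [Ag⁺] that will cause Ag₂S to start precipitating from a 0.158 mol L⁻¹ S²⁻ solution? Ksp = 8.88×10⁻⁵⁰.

A salt starts to precipitate once the ion product Q reaches its Ksp.
Ag₂S(s) ⇌ 2 Ag⁺(aq) + S²⁻(aq)
Ksp = [Ag⁺]^2[S²⁻] = [Ag⁺]^2(0.158)
[Ag⁺]^2 = 8.88×10⁻⁵⁰ / (0.158) = 5.62×10⁻⁴⁹
[Ag⁺] = 7.50×10⁻²⁵ mol L⁻¹

7.50×10⁻²⁵ M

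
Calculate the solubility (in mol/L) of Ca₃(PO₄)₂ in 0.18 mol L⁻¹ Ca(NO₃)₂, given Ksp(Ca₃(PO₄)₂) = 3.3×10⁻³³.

3.8×10⁻¹⁶ M

Ca₃(PO₄)₂(s) ⇌ 3 Ca²⁺(aq) + 2 PO₄³⁻(aq)
With Ca²⁺ already at 0.18 mol L⁻¹ and s small, take [Ca²⁺] ≈ 0.18 mol L⁻¹ and [PO₄³⁻] = 2s.
Ksp = [Ca²⁺]^3[PO₄³⁻]^2 = (0.18)^3(2s)^2
(2s)^2 = 3.3×10⁻³³ / (0.18)^3 = 5.7×10⁻³¹
s = 3.8×10⁻¹⁶ mol L⁻¹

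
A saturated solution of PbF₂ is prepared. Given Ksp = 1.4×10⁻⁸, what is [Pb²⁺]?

PbF₂(s) ⇌ Pb²⁺(aq) + 2 F⁻(aq)
With molar solubility s: [Pb²⁺] = s, [F⁻] = 2s.
Ksp = [Pb²⁺][F⁻]^2 = s · (2s)^2 = 4s^3 = 1.4×10⁻⁸
s = 1.5×10⁻³ mol/L
[Pb²⁺] = s = 1.5×10⁻³ mol/L

1.5×10⁻³ M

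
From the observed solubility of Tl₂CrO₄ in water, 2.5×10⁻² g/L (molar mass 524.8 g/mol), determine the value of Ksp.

Ksp = 4.3×10⁻¹³

s = (2.5×10⁻² g L⁻¹)/(524.8 g mol⁻¹) = 4.764×10⁻⁵ M
Tl₂CrO₄(s) ⇌ 2 Tl⁺(aq) + CrO₄²⁻(aq)
If s mol/L of Tl₂CrO₄ dissolves, [Tl⁺] = 2s and [CrO₄²⁻] = s.
Ksp = [Tl⁺]^2[CrO₄²⁻] = (2s)^2 · s = 4s^3
Ksp = 4 × (4.764×10⁻⁵)^3 = 4.3×10⁻¹³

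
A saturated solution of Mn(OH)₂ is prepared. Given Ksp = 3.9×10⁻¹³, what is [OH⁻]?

Mn(OH)₂(s) ⇌ Mn²⁺(aq) + 2 OH⁻(aq)
With molar solubility s: [Mn²⁺] = s, [OH⁻] = 2s.
Ksp = [Mn²⁺][OH⁻]^2 = s · (2s)^2 = 4s^3 = 3.9×10⁻¹³
s = 4.6×10⁻⁵ mol/L
[OH⁻] = 2s = 9.2×10⁻⁵ mol/L

9.2×10⁻⁵ M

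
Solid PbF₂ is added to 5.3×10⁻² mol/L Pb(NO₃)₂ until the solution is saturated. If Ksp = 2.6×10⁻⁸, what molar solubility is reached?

PbF₂(s) ⇌ Pb²⁺(aq) + 2 F⁻(aq)
With Pb²⁺ already at 5.3×10⁻² mol/L and s small, take [Pb²⁺] ≈ 5.3×10⁻² mol/L and [F⁻] = 2s.
Ksp = [Pb²⁺][F⁻]^2 = (5.3×10⁻²)(2s)^2
(2s)^2 = 2.6×10⁻⁸ / (5.3×10⁻²) = 4.9×10⁻⁷
s = 3.5×10⁻⁴ mol/L

3.5×10⁻⁴ M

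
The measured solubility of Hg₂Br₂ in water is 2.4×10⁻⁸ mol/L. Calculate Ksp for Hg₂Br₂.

Hg₂Br₂(s) ⇌ Hg₂²⁺(aq) + 2 Br⁻(aq)
Let s be the molar solubility. Then [Hg₂²⁺] = s and [Br⁻] = 2s.
Ksp = [Hg₂²⁺][Br⁻]^2 = s · (2s)^2 = 4s^3
Ksp = 4 × (2.4×10⁻⁸)^3 = 5.5×10⁻²³

Ksp = 5.5×10⁻²³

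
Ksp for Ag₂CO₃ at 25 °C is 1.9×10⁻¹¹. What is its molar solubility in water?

Ag₂CO₃(s) ⇌ 2 Ag⁺(aq) + CO₃²⁻(aq)
Let s be the molar solubility. Then [Ag⁺] = 2s and [CO₃²⁻] = s.
Ksp = [Ag⁺]^2[CO₃²⁻] = (2s)^2 · s = 4s^3
4s^3 = 1.9×10⁻¹¹  ⇒  s^3 = 4.8×10⁻¹²
s = (4.8×10⁻¹²)^(1/3) = 1.7×10⁻⁴ mol/L

1.7×10⁻⁴ M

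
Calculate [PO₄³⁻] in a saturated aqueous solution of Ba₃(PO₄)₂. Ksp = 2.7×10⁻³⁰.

Ba₃(PO₄)₂(s) ⇌ 3 Ba²⁺(aq) + 2 PO₄³⁻(aq)
For each mole of Ba₃(PO₄)₂ that dissolves per liter, [Ba²⁺] = 3s and [PO₄³⁻] = 2s; let s denote this solubility.
Ksp = [Ba²⁺]^3[PO₄³⁻]^2 = (3s)^3 · (2s)^2 = 108s^5 = 2.7×10⁻³⁰
s = 4.8×10⁻⁷ mol/L
[PO₄³⁻] = 2s = 9.6×10⁻⁷ mol/L

9.6×10⁻⁷ M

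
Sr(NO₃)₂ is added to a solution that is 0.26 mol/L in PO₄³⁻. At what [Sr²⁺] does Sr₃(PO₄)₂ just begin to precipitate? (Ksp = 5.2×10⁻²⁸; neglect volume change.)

2.0×10⁻⁹ M

The threshold for precipitation is Q = Ksp.
Sr₃(PO₄)₂(s) ⇌ 3 Sr²⁺(aq) + 2 PO₄³⁻(aq)
Ksp = [Sr²⁺]^3[PO₄³⁻]^2 = [Sr²⁺]^3(0.26)^2
[Sr²⁺]^3 = 5.2×10⁻²⁸ / (0.26)^2 = 7.7×10⁻²⁷
[Sr²⁺] = 2.0×10⁻⁹ mol/L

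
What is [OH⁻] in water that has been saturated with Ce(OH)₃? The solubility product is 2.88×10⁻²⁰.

1.71×10⁻⁵ M

Ce(OH)₃(s) ⇌ Ce³⁺(aq) + 3 OH⁻(aq)
Let s be the molar solubility. Then [Ce³⁺] = s and [OH⁻] = 3s.
Ksp = [Ce³⁺][OH⁻]^3 = s · (3s)^3 = 27s^4 = 2.88×10⁻²⁰
s = 5.71×10⁻⁶ M
[OH⁻] = 3s = 1.71×10⁻⁵ M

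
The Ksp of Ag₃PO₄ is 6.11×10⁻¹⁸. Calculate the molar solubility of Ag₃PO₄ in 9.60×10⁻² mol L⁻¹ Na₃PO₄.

1.33×10⁻⁶ M

Ag₃PO₄(s) ⇌ 3 Ag⁺(aq) + PO₄³⁻(aq)
With PO₄³⁻ already at 9.60×10⁻² mol L⁻¹ and s small, take [PO₄³⁻] ≈ 9.60×10⁻² mol L⁻¹ and [Ag⁺] = 3s.
Ksp = [Ag⁺]^3[PO₄³⁻] = (3s)^3(9.60×10⁻²)
(3s)^3 = 6.11×10⁻¹⁸ / (9.60×10⁻²) = 6.36×10⁻¹⁷
s = 1.33×10⁻⁶ mol L⁻¹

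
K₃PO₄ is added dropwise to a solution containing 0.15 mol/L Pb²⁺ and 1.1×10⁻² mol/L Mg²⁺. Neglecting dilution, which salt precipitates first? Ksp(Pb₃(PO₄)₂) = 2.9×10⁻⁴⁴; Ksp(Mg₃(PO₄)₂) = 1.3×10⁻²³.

The threshold for precipitation is Q = Ksp.
For Pb₃(PO₄)₂: [PO₄³⁻] = (Ksp/[Pb²⁺]^3)^(1/2) = 2.9×10⁻²¹ mol/L
For Mg₃(PO₄)₂: [PO₄³⁻] = (Ksp/[Mg²⁺]^3)^(1/2) = 3.1×10⁻⁹ mol/L
Since Pb₃(PO₄)₂ needs less PO₄³⁻ to reach saturation, it precipitates first.

Pb₃(PO₄)₂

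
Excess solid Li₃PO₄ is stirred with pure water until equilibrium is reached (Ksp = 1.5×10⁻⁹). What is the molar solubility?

2.7×10⁻³ M

Li₃PO₄(s) ⇌ 3 Li⁺(aq) + PO₄³⁻(aq)
Call the molar solubility s, so that [Li⁺] = 3s and [PO₄³⁻] = s.
Ksp = [Li⁺]^3[PO₄³⁻] = (3s)^3 · s = 27s^4
27s^4 = 1.5×10⁻⁹  ⇒  s^4 = 5.6×10⁻¹¹
s = 2.7×10⁻³ M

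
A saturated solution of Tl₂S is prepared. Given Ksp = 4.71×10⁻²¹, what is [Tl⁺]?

Tl₂S(s) ⇌ 2 Tl⁺(aq) + S²⁻(aq)
With molar solubility s: [Tl⁺] = 2s, [S²⁻] = s.
Ksp = [Tl⁺]^2[S²⁻] = (2s)^2 · s = 4s^3 = 4.71×10⁻²¹
s = 1.06×10⁻⁷ mol/L
[Tl⁺] = 2s = 2.11×10⁻⁷ mol/L

2.11×10⁻⁷ M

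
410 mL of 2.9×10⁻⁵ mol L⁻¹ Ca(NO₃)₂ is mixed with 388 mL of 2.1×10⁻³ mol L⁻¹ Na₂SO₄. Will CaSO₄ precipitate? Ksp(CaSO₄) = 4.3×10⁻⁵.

After mixing, V = 410 mL + 388 mL = 798 mL.
[Ca²⁺] = (2.9×10⁻⁵)(410)/798 = 1.5×10⁻⁵ mol L⁻¹
[SO₄²⁻] = (2.1×10⁻³)(388)/798 = 1.0×10⁻³ mol L⁻¹
Q = [Ca²⁺][SO₄²⁻] = 1.5×10⁻⁸
Q = 1.5×10⁻⁸ < Ksp = 4.3×10⁻⁵, so the solution is unsaturated and no precipitate forms.

No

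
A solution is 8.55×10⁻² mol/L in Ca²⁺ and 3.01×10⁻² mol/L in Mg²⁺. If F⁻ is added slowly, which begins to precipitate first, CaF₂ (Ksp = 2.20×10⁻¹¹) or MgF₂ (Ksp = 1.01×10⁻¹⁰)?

Each salt precipitates once Q = Ksp for that salt.
For CaF₂: [F⁻] = (Ksp/[Ca²⁺])^(1/2) = 1.60×10⁻⁵ mol/L
For MgF₂: [F⁻] = (Ksp/[Mg²⁺])^(1/2) = 5.79×10⁻⁵ mol/L
The smaller threshold [F⁻] is reached first, so CaF₂ precipitates first.

CaF₂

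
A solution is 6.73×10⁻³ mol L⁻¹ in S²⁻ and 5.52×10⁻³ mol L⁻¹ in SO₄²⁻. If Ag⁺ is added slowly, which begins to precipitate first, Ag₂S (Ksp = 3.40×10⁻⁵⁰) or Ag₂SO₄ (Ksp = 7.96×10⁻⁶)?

Ag₂S

Each salt precipitates once Q = Ksp for that salt.
For Ag₂S: [Ag⁺] = (Ksp/[S²⁻])^(1/2) = 2.25×10⁻²⁴ mol L⁻¹
For Ag₂SO₄: [Ag⁺] = (Ksp/[SO₄²⁻])^(1/2) = 3.80×10⁻² mol L⁻¹
The smaller threshold [Ag⁺] is reached first, so Ag₂S precipitates first.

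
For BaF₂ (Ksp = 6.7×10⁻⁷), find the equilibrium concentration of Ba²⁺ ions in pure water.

BaF₂(s) ⇌ Ba²⁺(aq) + 2 F⁻(aq)
Call the molar solubility s, so that [Ba²⁺] = s and [F⁻] = 2s.
Ksp = [Ba²⁺][F⁻]^2 = s · (2s)^2 = 4s^3 = 6.7×10⁻⁷
s = 5.5×10⁻³ M
[Ba²⁺] = s = 5.5×10⁻³ M

5.5×10⁻³ M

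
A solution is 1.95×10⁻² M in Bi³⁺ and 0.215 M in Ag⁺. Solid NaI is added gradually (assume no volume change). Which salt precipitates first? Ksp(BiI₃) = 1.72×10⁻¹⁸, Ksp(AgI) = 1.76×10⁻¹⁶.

Precipitation of each salt begins when its ion product equals Ksp.
For BiI₃: [I⁻] = (Ksp/[Bi³⁺])^(1/3) = 4.45×10⁻⁶ M
For AgI: [I⁻] = (Ksp/[Ag⁺]) = 8.19×10⁻¹⁶ M
Since AgI needs less I⁻ to reach saturation, it precipitates first.

AgI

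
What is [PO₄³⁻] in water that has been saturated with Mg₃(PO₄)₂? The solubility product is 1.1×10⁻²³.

2.0×10⁻⁵ M

Mg₃(PO₄)₂(s) ⇌ 3 Mg²⁺(aq) + 2 PO₄³⁻(aq)
Let s be the molar solubility. Then [Mg²⁺] = 3s and [PO₄³⁻] = 2s.
Ksp = [Mg²⁺]^3[PO₄³⁻]^2 = (3s)^3 · (2s)^2 = 108s^5 = 1.1×10⁻²³
s = 1.0×10⁻⁵ mol L⁻¹
[PO₄³⁻] = 2s = 2.0×10⁻⁵ mol L⁻¹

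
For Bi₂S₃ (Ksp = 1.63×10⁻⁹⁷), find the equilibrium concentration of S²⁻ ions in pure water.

5.16×10⁻²⁰ M

Bi₂S₃(s) ⇌ 2 Bi³⁺(aq) + 3 S²⁻(aq)
For each mole of Bi₂S₃ that dissolves per liter, [Bi³⁺] = 2s and [S²⁻] = 3s; let s denote this solubility.
Ksp = [Bi³⁺]^2[S²⁻]^3 = (2s)^2 · (3s)^3 = 108s^5 = 1.63×10⁻⁹⁷
s = 1.72×10⁻²⁰ mol L⁻¹
[S²⁻] = 3s = 5.16×10⁻²⁰ mol L⁻¹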